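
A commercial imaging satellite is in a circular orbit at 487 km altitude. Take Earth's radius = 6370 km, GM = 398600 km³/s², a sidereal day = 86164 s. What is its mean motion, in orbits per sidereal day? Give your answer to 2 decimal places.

15.25

Semi-major axis a = 6370 + 487 = 6857 km. Period T = 2π√(a³/μ) = 2π√(6857³/398600) = 5650.8 s = 94.18 min.
Orbits per sidereal day = 86164 / 5650.8 = 15.248.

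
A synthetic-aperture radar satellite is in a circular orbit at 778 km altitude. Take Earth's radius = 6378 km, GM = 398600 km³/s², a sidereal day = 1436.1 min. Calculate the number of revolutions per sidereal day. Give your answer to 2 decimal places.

14.30

Semi-major axis a = 6378 + 778 = 7156 km. Period T = 2π√(a³/μ) = 2π√(7156³/398600) = 6024.4 s = 100.41 min.
Orbits per sidereal day = 86166 / 6024.4 = 14.303.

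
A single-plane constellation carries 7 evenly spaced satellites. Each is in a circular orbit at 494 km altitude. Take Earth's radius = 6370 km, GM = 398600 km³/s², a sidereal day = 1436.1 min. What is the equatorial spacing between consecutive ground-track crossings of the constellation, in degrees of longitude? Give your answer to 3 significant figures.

3.38°

Semi-major axis a = 6370 + 494 = 6864 km. Period T = 2π√(a³/μ) = 2π√(6864³/398600) = 5659.5 s = 94.32 min.
Single-satellite node shift = (5659.5/86166) × 360° = 23.65°.
With 7 satellites evenly phased, successive equator crossings are 23.65/7 = 3.378° apart.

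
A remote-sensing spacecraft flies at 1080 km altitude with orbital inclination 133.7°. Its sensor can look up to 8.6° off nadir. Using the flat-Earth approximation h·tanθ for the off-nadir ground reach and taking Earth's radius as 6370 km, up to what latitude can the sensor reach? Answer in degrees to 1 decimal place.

Retrograde orbit: the ground track reaches ±(180° − i) = ±(180 − 133.7) = ±46.3°.
Sensor half-swath on the ground ≈ 1080·tan(8.6°) = 163 km = 1.47° of latitude.
Maximum observable latitude ≈ 46.3 + 1.47 = 47.8°.

47.8°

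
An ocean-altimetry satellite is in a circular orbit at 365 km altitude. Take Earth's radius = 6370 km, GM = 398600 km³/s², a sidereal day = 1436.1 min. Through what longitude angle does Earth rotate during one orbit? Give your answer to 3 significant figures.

23.0°

Semi-major axis a = 6370 + 365 = 6735 km. Period T = 2π√(a³/μ) = 2π√(6735³/398600) = 5500.7 s = 91.68 min.
During one orbit Earth rotates (5500.7 / 86166) × 360° = 22.98°.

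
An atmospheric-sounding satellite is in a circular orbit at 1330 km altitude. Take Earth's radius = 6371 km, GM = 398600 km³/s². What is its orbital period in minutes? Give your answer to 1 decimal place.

112.1 min

Semi-major axis a = 6371 + 1330 = 7701 km. Period T = 2π√(a³/μ) = 2π√(7701³/398600) = 6725.6 s = 112.09 min.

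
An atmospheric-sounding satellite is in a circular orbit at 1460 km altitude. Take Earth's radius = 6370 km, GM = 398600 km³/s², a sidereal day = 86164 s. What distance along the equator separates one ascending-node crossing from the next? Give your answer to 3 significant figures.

3200 km

Semi-major axis a = 6370 + 1460 = 7830 km. Period T = 2π√(a³/μ) = 2π√(7830³/398600) = 6895.3 s = 114.92 min.
During one orbit Earth rotates (6895.3 / 86164) × 360° = 28.81°.
At the equator that is 28.81° × (2π·6370/360) km/° = 28.81 × 111.2 = 3203 km.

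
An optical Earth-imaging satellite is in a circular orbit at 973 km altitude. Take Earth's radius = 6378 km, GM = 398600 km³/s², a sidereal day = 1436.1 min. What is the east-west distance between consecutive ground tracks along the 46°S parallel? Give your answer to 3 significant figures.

2030 km

Semi-major axis a = 6378 + 973 = 7351 km. Period T = 2π√(a³/μ) = 2π√(7351³/398600) = 6272.4 s = 104.54 min.
Node shift per orbit = (6272.4/86166) × 360° = 26.21°.
Equatorial spacing = 26.21 × 111.3 km/° = 2917 km.
At 46° latitude, spacing = 2917 × cos(46°) = 2026 km.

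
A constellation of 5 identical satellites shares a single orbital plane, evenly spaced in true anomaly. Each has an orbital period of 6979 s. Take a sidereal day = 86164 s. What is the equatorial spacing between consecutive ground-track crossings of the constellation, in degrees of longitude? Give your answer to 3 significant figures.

5.83°

Single-satellite node shift = (6979.0/86164) × 360° = 29.16°.
With 5 satellites evenly phased, successive equator crossings are 29.16/5 = 5.832° apart.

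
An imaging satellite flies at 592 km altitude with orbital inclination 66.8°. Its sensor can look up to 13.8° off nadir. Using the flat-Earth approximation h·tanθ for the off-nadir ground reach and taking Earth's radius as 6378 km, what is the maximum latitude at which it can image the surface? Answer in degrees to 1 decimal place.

68.1°

For a prograde orbit the ground track reaches latitude ±i = ±66.8°.
Sensor half-swath on the ground ≈ 592·tan(13.8°) = 145 km = 1.31° of latitude.
Maximum observable latitude ≈ 66.8 + 1.31 = 68.1°.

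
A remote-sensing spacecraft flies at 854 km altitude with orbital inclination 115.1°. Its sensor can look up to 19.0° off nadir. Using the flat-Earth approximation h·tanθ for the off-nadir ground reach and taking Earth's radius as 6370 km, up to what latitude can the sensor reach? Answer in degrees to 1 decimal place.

67.5°

Retrograde orbit: the ground track reaches ±(180° − i) = ±(180 − 115.1) = ±64.9°.
Sensor half-swath on the ground ≈ 854·tan(19.0°) = 294 km = 2.64° of latitude.
Maximum observable latitude ≈ 64.9 + 2.64 = 67.5°.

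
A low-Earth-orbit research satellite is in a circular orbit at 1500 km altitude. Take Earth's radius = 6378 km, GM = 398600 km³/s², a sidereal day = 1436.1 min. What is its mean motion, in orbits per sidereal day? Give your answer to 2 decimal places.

Semi-major axis a = 6378 + 1500 = 7878 km. Period T = 2π√(a³/μ) = 2π√(7878³/398600) = 6958.8 s = 115.98 min.
Orbits per sidereal day = 86166 / 6958.8 = 12.382.

12.38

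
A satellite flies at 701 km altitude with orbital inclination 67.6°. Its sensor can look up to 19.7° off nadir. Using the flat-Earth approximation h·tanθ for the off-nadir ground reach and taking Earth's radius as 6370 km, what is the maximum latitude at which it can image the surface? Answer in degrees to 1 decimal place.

69.9°

For a prograde orbit the ground track reaches latitude ±i = ±67.6°.
Sensor half-swath on the ground ≈ 701·tan(19.7°) = 251 km = 2.26° of latitude.
Maximum observable latitude ≈ 67.6 + 2.26 = 69.9°.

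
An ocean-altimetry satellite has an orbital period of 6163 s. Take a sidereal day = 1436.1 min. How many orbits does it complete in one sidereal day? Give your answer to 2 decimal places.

Orbits per sidereal day = 86166 / 6163.0 = 13.981.

13.98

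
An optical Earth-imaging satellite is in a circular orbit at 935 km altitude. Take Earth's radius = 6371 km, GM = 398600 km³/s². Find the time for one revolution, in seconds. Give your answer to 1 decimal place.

6214.9 seconds

Semi-major axis a = 6371 + 935 = 7306 km. Period T = 2π√(a³/μ) = 2π√(7306³/398600) = 6214.9 s = 103.58 min.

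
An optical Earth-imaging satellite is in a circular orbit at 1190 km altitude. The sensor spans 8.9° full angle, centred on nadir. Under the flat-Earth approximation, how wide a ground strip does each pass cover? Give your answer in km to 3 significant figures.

185 km

Half-angle = 8.9°/2 = 4.45°.
Swath width ≈ 2h·tan(θ/2) = 2 × 1190 × tan(4.45°) = 185.2 km.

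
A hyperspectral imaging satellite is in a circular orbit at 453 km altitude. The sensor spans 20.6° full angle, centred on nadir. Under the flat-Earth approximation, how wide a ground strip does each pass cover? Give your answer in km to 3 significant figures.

165 km

Half-angle = 20.6°/2 = 10.3°.
Swath width ≈ 2h·tan(θ/2) = 2 × 453 × tan(10.3°) = 164.6 km.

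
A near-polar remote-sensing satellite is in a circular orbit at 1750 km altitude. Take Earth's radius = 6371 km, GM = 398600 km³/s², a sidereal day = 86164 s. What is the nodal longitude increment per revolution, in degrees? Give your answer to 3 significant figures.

Semi-major axis a = 6371 + 1750 = 8121 km. Period T = 2π√(a³/μ) = 2π√(8121³/398600) = 7283.3 s = 121.39 min.
During one orbit Earth rotates (7283.3 / 86164) × 360° = 30.43°.

30.4°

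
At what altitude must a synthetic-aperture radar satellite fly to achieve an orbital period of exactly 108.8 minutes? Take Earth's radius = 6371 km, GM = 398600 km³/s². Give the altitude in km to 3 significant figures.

1180 km

T = 108.8 min = 6528.0 s.
From T = 2π√(a³/μ): a = (μ T²/4π²)^(1/3) = (398600 × 6528.0² / 4π²)^(1/3) = 7549 km.
Altitude h = a − R = 7549 − 6371 = 1178 km.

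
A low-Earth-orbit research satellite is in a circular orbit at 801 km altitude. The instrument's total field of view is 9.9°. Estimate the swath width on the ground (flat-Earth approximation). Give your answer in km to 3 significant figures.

139 km

Half-angle = 9.9°/2 = 4.95°.
Swath width ≈ 2h·tan(θ/2) = 2 × 801 × tan(4.95°) = 138.7 km.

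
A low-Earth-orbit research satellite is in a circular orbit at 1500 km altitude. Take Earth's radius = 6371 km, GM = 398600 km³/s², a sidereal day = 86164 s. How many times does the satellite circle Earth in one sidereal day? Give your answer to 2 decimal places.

Semi-major axis a = 6371 + 1500 = 7871 km. Period T = 2π√(a³/μ) = 2π√(7871³/398600) = 6949.5 s = 115.83 min.
Orbits per sidereal day = 86164 / 6949.5 = 12.399.

12.40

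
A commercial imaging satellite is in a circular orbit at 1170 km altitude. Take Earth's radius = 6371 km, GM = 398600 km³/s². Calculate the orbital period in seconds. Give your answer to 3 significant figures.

Semi-major axis a = 6371 + 1170 = 7541 km. Period T = 2π√(a³/μ) = 2π√(7541³/398600) = 6517.1 s = 108.62 min.

6520 seconds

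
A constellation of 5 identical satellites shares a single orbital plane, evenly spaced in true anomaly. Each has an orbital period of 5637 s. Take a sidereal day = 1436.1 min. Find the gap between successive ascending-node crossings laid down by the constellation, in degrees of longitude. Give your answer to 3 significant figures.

4.71°

Single-satellite node shift = (5637.0/86166) × 360° = 23.55°.
With 5 satellites evenly phased, successive equator crossings are 23.55/5 = 4.710° apart.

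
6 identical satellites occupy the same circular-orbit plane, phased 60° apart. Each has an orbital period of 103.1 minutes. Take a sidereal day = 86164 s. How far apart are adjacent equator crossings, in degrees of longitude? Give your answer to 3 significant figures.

4.31°

T = 103.1 min = 6186.0 s.
Single-satellite node shift = (6186.0/86164) × 360° = 25.85°.
With 6 satellites evenly phased, successive equator crossings are 25.85/6 = 4.308° apart.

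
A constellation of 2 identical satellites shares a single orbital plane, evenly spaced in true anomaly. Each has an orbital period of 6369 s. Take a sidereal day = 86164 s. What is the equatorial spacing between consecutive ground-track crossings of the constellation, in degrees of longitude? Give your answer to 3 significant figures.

13.3°

Single-satellite node shift = (6369.0/86164) × 360° = 26.61°.
With 2 satellites evenly phased, successive equator crossings are 26.61/2 = 13.305° apart.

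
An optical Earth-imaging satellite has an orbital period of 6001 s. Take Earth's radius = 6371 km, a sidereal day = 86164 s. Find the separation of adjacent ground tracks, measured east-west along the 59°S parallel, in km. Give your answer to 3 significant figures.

1440 km

Node shift per orbit = (6001.0/86164) × 360° = 25.07°.
Equatorial spacing = 25.07 × 111.2 km/° = 2788 km.
At 59° latitude, spacing = 2788 × cos(59°) = 1436 km.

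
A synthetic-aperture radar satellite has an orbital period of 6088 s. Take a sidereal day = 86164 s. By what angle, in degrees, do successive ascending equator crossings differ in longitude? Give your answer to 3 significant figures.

During one orbit Earth rotates (6088.0 / 86164) × 360° = 25.44°.

25.4°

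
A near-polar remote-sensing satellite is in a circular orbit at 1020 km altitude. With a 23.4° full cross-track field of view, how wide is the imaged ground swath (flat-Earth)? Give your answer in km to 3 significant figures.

422 km

Half-angle = 23.4°/2 = 11.7°.
Swath width ≈ 2h·tan(θ/2) = 2 × 1020 × tan(11.7°) = 422.5 km.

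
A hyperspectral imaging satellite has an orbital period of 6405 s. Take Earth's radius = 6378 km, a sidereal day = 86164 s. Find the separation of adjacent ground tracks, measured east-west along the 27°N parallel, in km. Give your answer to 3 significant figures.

Node shift per orbit = (6405.0/86164) × 360° = 26.76°.
Equatorial spacing = 26.76 × 111.3 km/° = 2979 km.
At 27° latitude, spacing = 2979 × cos(27°) = 2654 km.

2650 km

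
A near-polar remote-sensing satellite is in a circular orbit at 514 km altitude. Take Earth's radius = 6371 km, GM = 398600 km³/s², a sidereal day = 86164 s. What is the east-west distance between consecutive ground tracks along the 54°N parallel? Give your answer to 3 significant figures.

Semi-major axis a = 6371 + 514 = 6885 km. Period T = 2π√(a³/μ) = 2π√(6885³/398600) = 5685.5 s = 94.76 min.
Node shift per orbit = (5685.5/86164) × 360° = 23.75°.
Equatorial spacing = 23.75 × 111.2 km/° = 2641 km.
At 54° latitude, spacing = 2641 × cos(54°) = 1553 km.

1550 km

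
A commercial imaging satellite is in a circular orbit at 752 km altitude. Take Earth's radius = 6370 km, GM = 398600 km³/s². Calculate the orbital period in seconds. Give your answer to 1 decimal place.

5981.6 seconds

Semi-major axis a = 6370 + 752 = 7122 km. Period T = 2π√(a³/μ) = 2π√(7122³/398600) = 5981.6 s = 99.69 min.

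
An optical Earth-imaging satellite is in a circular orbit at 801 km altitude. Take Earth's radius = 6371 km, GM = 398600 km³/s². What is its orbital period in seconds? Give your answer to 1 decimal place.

Semi-major axis a = 6371 + 801 = 7172 km. Period T = 2π√(a³/μ) = 2π√(7172³/398600) = 6044.7 s = 100.74 min.

6044.7 seconds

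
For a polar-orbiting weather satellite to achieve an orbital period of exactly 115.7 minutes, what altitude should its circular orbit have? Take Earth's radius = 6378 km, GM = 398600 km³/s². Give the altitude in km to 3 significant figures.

1490 km

T = 115.7 min = 6942.0 s.
From T = 2π√(a³/μ): a = (μ T²/4π²)^(1/3) = (398600 × 6942.0² / 4π²)^(1/3) = 7865 km.
Altitude h = a − R = 7865 − 6378 = 1487 km.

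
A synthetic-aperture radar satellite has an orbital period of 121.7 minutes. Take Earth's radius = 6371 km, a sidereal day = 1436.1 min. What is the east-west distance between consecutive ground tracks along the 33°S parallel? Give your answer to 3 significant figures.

T = 121.7 min = 7302.0 s.
Node shift per orbit = (7302.0/86166) × 360° = 30.51°.
Equatorial spacing = 30.51 × 111.2 km/° = 3392 km.
At 33° latitude, spacing = 3392 × cos(33°) = 2845 km.

2850 km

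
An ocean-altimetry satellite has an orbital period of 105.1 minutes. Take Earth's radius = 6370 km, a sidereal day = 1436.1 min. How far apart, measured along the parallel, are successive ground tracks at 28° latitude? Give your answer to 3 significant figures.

2590 km

T = 105.1 min = 6306.0 s.
Node shift per orbit = (6306.0/86166) × 360° = 26.35°.
Equatorial spacing = 26.35 × 111.2 km/° = 2929 km.
At 28° latitude, spacing = 2929 × cos(28°) = 2586 km.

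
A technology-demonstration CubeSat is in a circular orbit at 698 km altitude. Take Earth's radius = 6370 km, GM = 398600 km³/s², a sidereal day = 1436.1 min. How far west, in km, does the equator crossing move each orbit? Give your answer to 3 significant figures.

2750 km

Semi-major axis a = 6370 + 698 = 7068 km. Period T = 2π√(a³/μ) = 2π√(7068³/398600) = 5913.7 s = 98.56 min.
During one orbit Earth rotates (5913.7 / 86166) × 360° = 24.71°.
At the equator that is 24.71° × (2π·6370/360) km/° = 24.71 × 111.2 = 2747 km.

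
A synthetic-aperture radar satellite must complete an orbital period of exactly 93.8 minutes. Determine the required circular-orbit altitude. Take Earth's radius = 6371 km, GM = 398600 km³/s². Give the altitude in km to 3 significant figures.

T = 93.8 min = 5628.0 s.
From T = 2π√(a³/μ): a = (μ T²/4π²)^(1/3) = (398600 × 5628.0² / 4π²)^(1/3) = 6839 km.
Altitude h = a − R = 6839 − 6371 = 468 km.

468 km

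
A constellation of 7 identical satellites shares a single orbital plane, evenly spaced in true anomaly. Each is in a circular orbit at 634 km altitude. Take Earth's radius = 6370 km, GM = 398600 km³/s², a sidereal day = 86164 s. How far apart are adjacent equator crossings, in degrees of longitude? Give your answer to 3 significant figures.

Semi-major axis a = 6370 + 634 = 7004 km. Period T = 2π√(a³/μ) = 2π√(7004³/398600) = 5833.5 s = 97.23 min.
Single-satellite node shift = (5833.5/86164) × 360° = 24.37°.
With 7 satellites evenly phased, successive equator crossings are 24.37/7 = 3.482° apart.

3.48°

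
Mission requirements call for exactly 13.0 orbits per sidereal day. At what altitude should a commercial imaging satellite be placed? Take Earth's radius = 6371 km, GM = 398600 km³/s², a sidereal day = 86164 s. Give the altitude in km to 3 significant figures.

Required period T = 86164 / 13.0 = 6628.0 s.
From T = 2π√(a³/μ): a = (μ T²/4π²)^(1/3) = (398600 × 6628.0² / 4π²)^(1/3) = 7626 km.
Altitude h = a − R = 7626 − 6371 = 1255 km.

1260 km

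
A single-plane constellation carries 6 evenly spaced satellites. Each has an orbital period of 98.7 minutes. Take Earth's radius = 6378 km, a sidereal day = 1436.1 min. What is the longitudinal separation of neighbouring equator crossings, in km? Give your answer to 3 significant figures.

459 km

T = 98.7 min = 5922.0 s.
Single-satellite node shift = (5922.0/86166) × 360° = 24.74°.
With 6 satellites evenly phased, successive equator crossings are 24.74/6 = 4.124° apart.
That is 4.124 × 111.3 = 459 km at the equator.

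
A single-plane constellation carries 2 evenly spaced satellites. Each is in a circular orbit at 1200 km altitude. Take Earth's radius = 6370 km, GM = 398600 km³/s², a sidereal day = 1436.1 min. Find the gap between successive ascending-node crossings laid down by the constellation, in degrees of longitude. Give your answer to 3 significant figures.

13.7°

Semi-major axis a = 6370 + 1200 = 7570 km. Period T = 2π√(a³/μ) = 2π√(7570³/398600) = 6554.7 s = 109.25 min.
Single-satellite node shift = (6554.7/86166) × 360° = 27.39°.
With 2 satellites evenly phased, successive equator crossings are 27.39/2 = 13.693° apart.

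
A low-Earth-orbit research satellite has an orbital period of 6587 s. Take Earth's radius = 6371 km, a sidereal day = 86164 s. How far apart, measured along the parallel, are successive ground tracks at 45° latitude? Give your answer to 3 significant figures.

2160 km

Node shift per orbit = (6587.0/86164) × 360° = 27.52°.
Equatorial spacing = 27.52 × 111.2 km/° = 3060 km.
At 45° latitude, spacing = 3060 × cos(45°) = 2164 km.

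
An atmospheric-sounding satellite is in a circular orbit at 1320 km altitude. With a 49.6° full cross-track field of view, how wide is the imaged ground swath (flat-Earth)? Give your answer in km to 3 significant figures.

1220 km

Half-angle = 49.6°/2 = 24.8°.
Swath width ≈ 2h·tan(θ/2) = 2 × 1320 × tan(24.8°) = 1219.9 km.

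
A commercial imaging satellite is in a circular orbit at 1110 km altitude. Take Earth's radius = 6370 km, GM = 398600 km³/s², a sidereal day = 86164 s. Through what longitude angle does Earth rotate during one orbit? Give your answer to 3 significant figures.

Semi-major axis a = 6370 + 1110 = 7480 km. Period T = 2π√(a³/μ) = 2π√(7480³/398600) = 6438.2 s = 107.30 min.
During one orbit Earth rotates (6438.2 / 86164) × 360° = 26.90°.

26.9°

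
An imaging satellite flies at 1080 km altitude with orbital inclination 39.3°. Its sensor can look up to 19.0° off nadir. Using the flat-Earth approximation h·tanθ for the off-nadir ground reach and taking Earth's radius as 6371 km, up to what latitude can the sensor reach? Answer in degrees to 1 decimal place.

42.6°

For a prograde orbit the ground track reaches latitude ±i = ±39.3°.
Sensor half-swath on the ground ≈ 1080·tan(19.0°) = 372 km = 3.34° of latitude.
Maximum observable latitude ≈ 39.3 + 3.34 = 42.6°.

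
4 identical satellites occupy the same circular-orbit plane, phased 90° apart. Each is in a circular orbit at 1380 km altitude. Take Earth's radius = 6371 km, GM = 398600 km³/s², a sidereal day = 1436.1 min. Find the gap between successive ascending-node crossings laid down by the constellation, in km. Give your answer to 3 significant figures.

789 km

Semi-major axis a = 6371 + 1380 = 7751 km. Period T = 2π√(a³/μ) = 2π√(7751³/398600) = 6791.2 s = 113.19 min.
Single-satellite node shift = (6791.2/86166) × 360° = 28.37°.
With 4 satellites evenly phased, successive equator crossings are 28.37/4 = 7.093° apart.
That is 7.093 × 111.2 = 789 km at the equator.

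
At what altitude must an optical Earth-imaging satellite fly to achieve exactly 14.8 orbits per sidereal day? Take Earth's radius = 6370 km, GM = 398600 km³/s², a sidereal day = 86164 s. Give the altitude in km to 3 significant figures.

Required period T = 86164 / 14.8 = 5821.9 s.
From T = 2π√(a³/μ): a = (μ T²/4π²)^(1/3) = (398600 × 5821.9² / 4π²)^(1/3) = 6995 km.
Altitude h = a − R = 6995 − 6370 = 625 km.

625 km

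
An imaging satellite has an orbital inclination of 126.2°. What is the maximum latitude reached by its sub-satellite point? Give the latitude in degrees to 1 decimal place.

53.8°

Retrograde orbit: the ground track reaches ±(180° − i) = ±(180 − 126.2) = ±53.8°.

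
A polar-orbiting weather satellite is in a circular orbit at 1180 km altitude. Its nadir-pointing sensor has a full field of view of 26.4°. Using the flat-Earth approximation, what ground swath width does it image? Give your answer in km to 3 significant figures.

554 km

Half-angle = 26.4°/2 = 13.2°.
Swath width ≈ 2h·tan(θ/2) = 2 × 1180 × tan(13.2°) = 553.5 km.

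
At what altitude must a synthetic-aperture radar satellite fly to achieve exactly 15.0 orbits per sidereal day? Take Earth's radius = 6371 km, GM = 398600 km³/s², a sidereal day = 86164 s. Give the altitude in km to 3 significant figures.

561 km

Required period T = 86164 / 15.0 = 5744.3 s.
From T = 2π√(a³/μ): a = (μ T²/4π²)^(1/3) = (398600 × 5744.3² / 4π²)^(1/3) = 6932 km.
Altitude h = a − R = 6932 − 6371 = 561 km.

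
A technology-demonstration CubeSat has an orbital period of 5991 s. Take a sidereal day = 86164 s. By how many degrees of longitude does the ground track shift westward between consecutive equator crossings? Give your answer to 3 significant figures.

During one orbit Earth rotates (5991.0 / 86164) × 360° = 25.03°.

25.0°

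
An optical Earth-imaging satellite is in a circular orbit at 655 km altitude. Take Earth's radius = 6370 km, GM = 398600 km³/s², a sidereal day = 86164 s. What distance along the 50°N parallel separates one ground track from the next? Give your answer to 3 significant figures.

Semi-major axis a = 6370 + 655 = 7025 km. Period T = 2π√(a³/μ) = 2π√(7025³/398600) = 5859.8 s = 97.66 min.
Node shift per orbit = (5859.8/86164) × 360° = 24.48°.
Equatorial spacing = 24.48 × 111.2 km/° = 2722 km.
At 50° latitude, spacing = 2722 × cos(50°) = 1750 km.

1750 km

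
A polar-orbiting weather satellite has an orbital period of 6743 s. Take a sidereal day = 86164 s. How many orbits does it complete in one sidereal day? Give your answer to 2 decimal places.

12.78

Orbits per sidereal day = 86164 / 6743.0 = 12.778.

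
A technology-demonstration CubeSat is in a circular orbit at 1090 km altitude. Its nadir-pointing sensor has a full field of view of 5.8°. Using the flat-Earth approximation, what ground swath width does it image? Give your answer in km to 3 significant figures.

110 km

Half-angle = 5.8°/2 = 2.9°.
Swath width ≈ 2h·tan(θ/2) = 2 × 1090 × tan(2.9°) = 110.4 km.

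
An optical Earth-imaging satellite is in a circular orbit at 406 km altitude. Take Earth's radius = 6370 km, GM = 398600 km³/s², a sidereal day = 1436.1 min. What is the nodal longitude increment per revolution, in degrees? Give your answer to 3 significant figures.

23.2°

Semi-major axis a = 6370 + 406 = 6776 km. Period T = 2π√(a³/μ) = 2π√(6776³/398600) = 5551.0 s = 92.52 min.
During one orbit Earth rotates (5551.0 / 86166) × 360° = 23.19°.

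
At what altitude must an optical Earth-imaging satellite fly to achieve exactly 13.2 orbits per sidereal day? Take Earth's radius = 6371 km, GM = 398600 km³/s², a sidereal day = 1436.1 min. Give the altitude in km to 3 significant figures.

1180 km

Required period T = 86166 / 13.2 = 6527.7 s.
From T = 2π√(a³/μ): a = (μ T²/4π²)^(1/3) = (398600 × 6527.7² / 4π²)^(1/3) = 7549 km.
Altitude h = a − R = 7549 − 6371 = 1178 km.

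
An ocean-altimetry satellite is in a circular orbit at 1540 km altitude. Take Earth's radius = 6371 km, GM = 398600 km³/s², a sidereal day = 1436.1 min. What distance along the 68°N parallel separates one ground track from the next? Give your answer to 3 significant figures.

1220 km

Semi-major axis a = 6371 + 1540 = 7911 km. Period T = 2π√(a³/μ) = 2π√(7911³/398600) = 7002.6 s = 116.71 min.
Node shift per orbit = (7002.6/86166) × 360° = 29.26°.
Equatorial spacing = 29.26 × 111.2 km/° = 3253 km.
At 68° latitude, spacing = 3253 × cos(68°) = 1219 km.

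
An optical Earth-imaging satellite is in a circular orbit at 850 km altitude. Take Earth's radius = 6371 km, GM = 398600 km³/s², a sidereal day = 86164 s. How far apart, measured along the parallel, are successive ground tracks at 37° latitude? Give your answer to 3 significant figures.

2270 km

Semi-major axis a = 6371 + 850 = 7221 km. Period T = 2π√(a³/μ) = 2π√(7221³/398600) = 6106.7 s = 101.78 min.
Node shift per orbit = (6106.7/86164) × 360° = 25.51°.
Equatorial spacing = 25.51 × 111.2 km/° = 2837 km.
At 37° latitude, spacing = 2837 × cos(37°) = 2266 km.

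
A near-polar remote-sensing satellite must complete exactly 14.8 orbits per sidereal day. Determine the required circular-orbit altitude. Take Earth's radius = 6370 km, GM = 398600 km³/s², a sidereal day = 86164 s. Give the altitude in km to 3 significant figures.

625 km

Required period T = 86164 / 14.8 = 5821.9 s.
From T = 2π√(a³/μ): a = (μ T²/4π²)^(1/3) = (398600 × 5821.9² / 4π²)^(1/3) = 6995 km.
Altitude h = a − R = 6995 − 6370 = 625 km.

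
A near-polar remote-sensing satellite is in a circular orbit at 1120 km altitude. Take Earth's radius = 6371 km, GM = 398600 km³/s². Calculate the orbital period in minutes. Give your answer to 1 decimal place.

107.5 min

Semi-major axis a = 6371 + 1120 = 7491 km. Period T = 2π√(a³/μ) = 2π√(7491³/398600) = 6452.4 s = 107.54 min.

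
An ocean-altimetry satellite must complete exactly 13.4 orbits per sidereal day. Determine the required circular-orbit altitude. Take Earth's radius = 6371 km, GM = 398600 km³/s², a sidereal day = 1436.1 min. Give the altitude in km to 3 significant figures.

Required period T = 86166 / 13.4 = 6430.3 s.
From T = 2π√(a³/μ): a = (μ T²/4π²)^(1/3) = (398600 × 6430.3² / 4π²)^(1/3) = 7474 km.
Altitude h = a − R = 7474 − 6371 = 1103 km.

1100 km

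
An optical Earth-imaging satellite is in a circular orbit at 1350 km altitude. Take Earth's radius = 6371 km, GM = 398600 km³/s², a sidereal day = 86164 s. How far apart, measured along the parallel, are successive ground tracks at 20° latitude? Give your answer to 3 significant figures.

Semi-major axis a = 6371 + 1350 = 7721 km. Period T = 2π√(a³/μ) = 2π√(7721³/398600) = 6751.8 s = 112.53 min.
Node shift per orbit = (6751.8/86164) × 360° = 28.21°.
Equatorial spacing = 28.21 × 111.2 km/° = 3137 km.
At 20° latitude, spacing = 3137 × cos(20°) = 2948 km.

2950 km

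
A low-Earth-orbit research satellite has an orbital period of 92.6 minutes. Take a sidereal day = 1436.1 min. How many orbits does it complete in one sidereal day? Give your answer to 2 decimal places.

15.51

T = 92.6 min = 5556.0 s.
Orbits per sidereal day = 86166 / 5556.0 = 15.509.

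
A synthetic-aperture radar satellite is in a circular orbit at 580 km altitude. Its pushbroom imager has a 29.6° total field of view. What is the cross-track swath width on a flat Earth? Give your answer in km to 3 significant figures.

306 km

Half-angle = 29.6°/2 = 14.8°.
Swath width ≈ 2h·tan(θ/2) = 2 × 580 × tan(14.8°) = 306.5 km.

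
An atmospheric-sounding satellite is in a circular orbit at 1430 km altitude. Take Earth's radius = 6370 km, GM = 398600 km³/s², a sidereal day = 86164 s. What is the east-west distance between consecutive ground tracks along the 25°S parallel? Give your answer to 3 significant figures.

Semi-major axis a = 6370 + 1430 = 7800 km. Period T = 2π√(a³/μ) = 2π√(7800³/398600) = 6855.7 s = 114.26 min.
Node shift per orbit = (6855.7/86164) × 360° = 28.64°.
Equatorial spacing = 28.64 × 111.2 km/° = 3185 km.
At 25° latitude, spacing = 3185 × cos(25°) = 2886 km.

2890 km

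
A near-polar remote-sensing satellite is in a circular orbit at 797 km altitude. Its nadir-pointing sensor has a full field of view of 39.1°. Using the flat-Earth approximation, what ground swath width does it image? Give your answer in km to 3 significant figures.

566 km

Half-angle = 39.1°/2 = 19.55°.
Swath width ≈ 2h·tan(θ/2) = 2 × 797 × tan(19.55°) = 566.0 km.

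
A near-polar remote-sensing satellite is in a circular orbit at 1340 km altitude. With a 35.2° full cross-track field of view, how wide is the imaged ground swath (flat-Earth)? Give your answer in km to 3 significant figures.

Half-angle = 35.2°/2 = 17.6°.
Swath width ≈ 2h·tan(θ/2) = 2 × 1340 × tan(17.6°) = 850.1 km.

850 km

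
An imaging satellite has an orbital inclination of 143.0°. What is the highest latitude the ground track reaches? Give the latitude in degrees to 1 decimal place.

Retrograde orbit: the ground track reaches ±(180° − i) = ±(180 − 143.0) = ±37.0°.

37.0°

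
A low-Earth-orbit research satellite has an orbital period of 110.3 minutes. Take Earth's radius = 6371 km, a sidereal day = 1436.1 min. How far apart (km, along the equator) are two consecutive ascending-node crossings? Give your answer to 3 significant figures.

3070 km

T = 110.3 min = 6618.0 s.
During one orbit Earth rotates (6618.0 / 86166) × 360° = 27.65°.
At the equator that is 27.65° × (2π·6371/360) km/° = 27.65 × 111.2 = 3075 km.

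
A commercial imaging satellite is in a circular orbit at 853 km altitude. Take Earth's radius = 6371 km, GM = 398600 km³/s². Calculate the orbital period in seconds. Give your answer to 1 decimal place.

6110.5 seconds

Semi-major axis a = 6371 + 853 = 7224 km. Period T = 2π√(a³/μ) = 2π√(7224³/398600) = 6110.5 s = 101.84 min.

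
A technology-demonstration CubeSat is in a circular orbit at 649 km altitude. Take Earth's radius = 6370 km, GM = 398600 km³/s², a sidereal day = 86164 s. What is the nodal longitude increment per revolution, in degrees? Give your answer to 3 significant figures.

Semi-major axis a = 6370 + 649 = 7019 km. Period T = 2π√(a³/μ) = 2π√(7019³/398600) = 5852.3 s = 97.54 min.
During one orbit Earth rotates (5852.3 / 86164) × 360° = 24.45°.

24.5°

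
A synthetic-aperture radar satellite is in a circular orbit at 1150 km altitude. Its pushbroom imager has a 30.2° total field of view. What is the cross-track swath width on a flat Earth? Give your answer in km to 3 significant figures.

Half-angle = 30.2°/2 = 15.1°.
Swath width ≈ 2h·tan(θ/2) = 2 × 1150 × tan(15.1°) = 620.6 km.

621 km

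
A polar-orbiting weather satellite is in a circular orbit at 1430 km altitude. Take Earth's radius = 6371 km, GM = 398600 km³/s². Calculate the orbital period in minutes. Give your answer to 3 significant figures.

114 min

Semi-major axis a = 6371 + 1430 = 7801 km. Period T = 2π√(a³/μ) = 2π√(7801³/398600) = 6857.0 s = 114.28 min.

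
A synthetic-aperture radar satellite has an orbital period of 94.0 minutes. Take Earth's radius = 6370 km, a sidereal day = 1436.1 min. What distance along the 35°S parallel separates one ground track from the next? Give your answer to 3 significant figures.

2150 km

T = 94.0 min = 5640.0 s.
Node shift per orbit = (5640.0/86166) × 360° = 23.56°.
Equatorial spacing = 23.56 × 111.2 km/° = 2620 km.
At 35° latitude, spacing = 2620 × cos(35°) = 2146 km.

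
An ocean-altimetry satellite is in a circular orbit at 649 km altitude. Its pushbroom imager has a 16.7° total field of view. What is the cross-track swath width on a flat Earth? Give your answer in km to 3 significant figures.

Half-angle = 16.7°/2 = 8.35°.
Swath width ≈ 2h·tan(θ/2) = 2 × 649 × tan(8.35°) = 190.5 km.

191 km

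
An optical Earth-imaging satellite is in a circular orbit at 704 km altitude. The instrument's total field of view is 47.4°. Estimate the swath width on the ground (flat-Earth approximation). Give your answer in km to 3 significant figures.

Half-angle = 47.4°/2 = 23.7°.
Swath width ≈ 2h·tan(θ/2) = 2 × 704 × tan(23.7°) = 618.1 km.

618 km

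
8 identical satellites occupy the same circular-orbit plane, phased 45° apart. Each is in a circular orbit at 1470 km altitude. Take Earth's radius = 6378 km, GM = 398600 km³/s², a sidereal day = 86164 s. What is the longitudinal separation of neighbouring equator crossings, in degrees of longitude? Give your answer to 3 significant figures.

Semi-major axis a = 6378 + 1470 = 7848 km. Period T = 2π√(a³/μ) = 2π√(7848³/398600) = 6919.1 s = 115.32 min.
Single-satellite node shift = (6919.1/86164) × 360° = 28.91°.
With 8 satellites evenly phased, successive equator crossings are 28.91/8 = 3.614° apart.

3.61°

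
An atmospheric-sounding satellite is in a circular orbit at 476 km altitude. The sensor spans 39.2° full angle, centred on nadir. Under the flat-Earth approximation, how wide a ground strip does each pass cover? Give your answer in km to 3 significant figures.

Half-angle = 39.2°/2 = 19.6°.
Swath width ≈ 2h·tan(θ/2) = 2 × 476 × tan(19.6°) = 339.0 km.

339 km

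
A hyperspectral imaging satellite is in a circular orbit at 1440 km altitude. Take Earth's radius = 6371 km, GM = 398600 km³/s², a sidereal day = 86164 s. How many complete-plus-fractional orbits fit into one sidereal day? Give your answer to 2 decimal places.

Semi-major axis a = 6371 + 1440 = 7811 km. Period T = 2π√(a³/μ) = 2π√(7811³/398600) = 6870.2 s = 114.50 min.
Orbits per sidereal day = 86164 / 6870.2 = 12.542.

12.54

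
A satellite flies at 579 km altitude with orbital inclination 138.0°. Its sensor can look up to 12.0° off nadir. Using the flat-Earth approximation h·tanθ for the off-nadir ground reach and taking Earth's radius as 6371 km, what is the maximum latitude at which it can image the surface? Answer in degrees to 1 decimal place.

43.1°

Retrograde orbit: the ground track reaches ±(180° − i) = ±(180 − 138.0) = ±42.0°.
Sensor half-swath on the ground ≈ 579·tan(12.0°) = 123 km = 1.11° of latitude.
Maximum observable latitude ≈ 42.0 + 1.11 = 43.1°.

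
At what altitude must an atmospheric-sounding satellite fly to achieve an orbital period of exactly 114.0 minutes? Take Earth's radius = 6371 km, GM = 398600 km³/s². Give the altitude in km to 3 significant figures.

1420 km

T = 114.0 min = 6840.0 s.
From T = 2π√(a³/μ): a = (μ T²/4π²)^(1/3) = (398600 × 6840.0² / 4π²)^(1/3) = 7788 km.
Altitude h = a − R = 7788 − 6371 = 1417 km.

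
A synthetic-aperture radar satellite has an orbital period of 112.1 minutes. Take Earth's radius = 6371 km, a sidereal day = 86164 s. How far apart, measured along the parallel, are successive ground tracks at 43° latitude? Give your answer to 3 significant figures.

T = 112.1 min = 6726.0 s.
Node shift per orbit = (6726.0/86164) × 360° = 28.10°.
Equatorial spacing = 28.10 × 111.2 km/° = 3125 km.
At 43° latitude, spacing = 3125 × cos(43°) = 2285 km.

2290 km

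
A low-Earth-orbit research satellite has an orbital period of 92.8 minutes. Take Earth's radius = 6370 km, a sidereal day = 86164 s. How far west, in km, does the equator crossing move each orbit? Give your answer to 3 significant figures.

T = 92.8 min = 5568.0 s.
During one orbit Earth rotates (5568.0 / 86164) × 360° = 23.26°.
At the equator that is 23.26° × (2π·6370/360) km/° = 23.26 × 111.2 = 2586 km.

2590 km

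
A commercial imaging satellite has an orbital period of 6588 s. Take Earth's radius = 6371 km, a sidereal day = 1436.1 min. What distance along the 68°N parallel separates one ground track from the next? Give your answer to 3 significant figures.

1150 km

Node shift per orbit = (6588.0/86166) × 360° = 27.52°.
Equatorial spacing = 27.52 × 111.2 km/° = 3061 km.
At 68° latitude, spacing = 3061 × cos(68°) = 1147 km.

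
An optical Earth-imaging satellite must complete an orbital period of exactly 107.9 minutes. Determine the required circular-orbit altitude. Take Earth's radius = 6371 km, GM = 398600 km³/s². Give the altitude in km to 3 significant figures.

1140 km

T = 107.9 min = 6474.0 s.
From T = 2π√(a³/μ): a = (μ T²/4π²)^(1/3) = (398600 × 6474.0² / 4π²)^(1/3) = 7508 km.
Altitude h = a − R = 7508 − 6371 = 1137 km.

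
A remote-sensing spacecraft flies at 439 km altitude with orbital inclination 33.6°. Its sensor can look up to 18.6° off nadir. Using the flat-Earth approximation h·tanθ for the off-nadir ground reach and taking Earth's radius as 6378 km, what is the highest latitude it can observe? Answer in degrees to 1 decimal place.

34.9°

For a prograde orbit the ground track reaches latitude ±i = ±33.6°.
Sensor half-swath on the ground ≈ 439·tan(18.6°) = 148 km = 1.33° of latitude.
Maximum observable latitude ≈ 33.6 + 1.33 = 34.9°.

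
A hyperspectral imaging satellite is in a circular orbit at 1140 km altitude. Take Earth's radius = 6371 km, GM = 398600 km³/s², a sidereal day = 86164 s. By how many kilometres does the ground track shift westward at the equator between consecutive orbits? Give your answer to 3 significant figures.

Semi-major axis a = 6371 + 1140 = 7511 km. Period T = 2π√(a³/μ) = 2π√(7511³/398600) = 6478.3 s = 107.97 min.
During one orbit Earth rotates (6478.3 / 86164) × 360° = 27.07°.
At the equator that is 27.07° × (2π·6371/360) km/° = 27.07 × 111.2 = 3010 km.

3010 km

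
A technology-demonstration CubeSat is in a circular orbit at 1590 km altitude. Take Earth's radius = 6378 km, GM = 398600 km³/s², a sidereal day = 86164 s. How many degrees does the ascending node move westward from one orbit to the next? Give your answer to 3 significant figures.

Semi-major axis a = 6378 + 1590 = 7968 km. Period T = 2π√(a³/μ) = 2π√(7968³/398600) = 7078.4 s = 117.97 min.
During one orbit Earth rotates (7078.4 / 86164) × 360° = 29.57°.

29.6°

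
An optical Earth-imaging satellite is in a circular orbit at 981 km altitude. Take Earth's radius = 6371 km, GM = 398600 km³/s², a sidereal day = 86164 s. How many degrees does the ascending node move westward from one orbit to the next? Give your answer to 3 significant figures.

Semi-major axis a = 6371 + 981 = 7352 km. Period T = 2π√(a³/μ) = 2π√(7352³/398600) = 6273.6 s = 104.56 min.
During one orbit Earth rotates (6273.6 / 86164) × 360° = 26.21°.

26.2°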